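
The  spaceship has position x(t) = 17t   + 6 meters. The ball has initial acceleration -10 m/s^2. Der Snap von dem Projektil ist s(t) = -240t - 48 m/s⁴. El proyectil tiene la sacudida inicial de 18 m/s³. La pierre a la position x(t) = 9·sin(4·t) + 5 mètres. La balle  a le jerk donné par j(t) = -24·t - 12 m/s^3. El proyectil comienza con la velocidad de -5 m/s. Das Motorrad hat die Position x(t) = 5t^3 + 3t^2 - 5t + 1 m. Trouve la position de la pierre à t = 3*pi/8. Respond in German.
Mit x(t) = 9·sin(4·t) + 5 und Einsetzen von t = 3*pi/8, finden wir x = -4.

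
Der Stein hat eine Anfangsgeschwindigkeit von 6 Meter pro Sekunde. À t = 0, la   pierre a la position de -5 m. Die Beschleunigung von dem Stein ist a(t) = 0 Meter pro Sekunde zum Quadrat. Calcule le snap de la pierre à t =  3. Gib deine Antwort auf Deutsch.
Wir müssen unsere Gleichung für die Beschleunigung a(t) = 0 2-mal ableiten. Durch Ableiten von der Beschleunigung erhalten wir den Ruck: j(t) = 0. Mit d/dt von j(t) finden wir s(t) = 0. Mit s(t) = 0 und Einsetzen von t = 3, finden wir s = 0.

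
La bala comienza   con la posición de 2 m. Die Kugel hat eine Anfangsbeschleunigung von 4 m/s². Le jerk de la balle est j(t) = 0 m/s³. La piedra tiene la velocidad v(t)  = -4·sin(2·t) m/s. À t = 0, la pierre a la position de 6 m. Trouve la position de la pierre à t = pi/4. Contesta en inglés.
We need to integrate our velocity equation v(t) = -4·sin(2·t) 1 time. The antiderivative of velocity, with x(0) = 6, gives position: x(t) = 2·cos(2·t) + 4. We have position x(t) = 2·cos(2·t) + 4. Substituting t = pi/4: x(pi/4) = 4.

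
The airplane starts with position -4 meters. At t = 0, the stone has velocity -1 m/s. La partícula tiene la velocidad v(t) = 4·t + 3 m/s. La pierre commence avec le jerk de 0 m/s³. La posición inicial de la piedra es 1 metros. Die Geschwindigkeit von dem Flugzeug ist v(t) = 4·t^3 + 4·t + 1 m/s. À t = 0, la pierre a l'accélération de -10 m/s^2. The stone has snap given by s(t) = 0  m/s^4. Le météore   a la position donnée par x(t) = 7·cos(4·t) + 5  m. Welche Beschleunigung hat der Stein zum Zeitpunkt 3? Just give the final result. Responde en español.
a(3) = -10.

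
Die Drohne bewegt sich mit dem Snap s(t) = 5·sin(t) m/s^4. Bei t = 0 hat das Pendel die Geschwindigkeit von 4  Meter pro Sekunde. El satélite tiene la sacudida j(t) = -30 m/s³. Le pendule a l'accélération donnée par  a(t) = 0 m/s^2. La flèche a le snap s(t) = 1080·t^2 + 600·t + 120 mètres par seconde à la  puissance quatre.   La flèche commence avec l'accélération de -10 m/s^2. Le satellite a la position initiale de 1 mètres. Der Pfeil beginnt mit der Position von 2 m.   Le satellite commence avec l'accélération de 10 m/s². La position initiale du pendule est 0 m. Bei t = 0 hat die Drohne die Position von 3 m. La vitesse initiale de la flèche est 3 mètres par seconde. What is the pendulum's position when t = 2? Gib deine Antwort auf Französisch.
Pour résoudre ceci, nous devons prendre 2 primitives de notre équation de l'accélération a(t) = 0. La primitive de l'accélération est la vitesse. En utilisant v(0) = 4, nous obtenons v(t) = 4. En prenant ∫v(t)dt et en appliquant x(0) = 0, nous trouvons x(t) = 4·t. En utilisant x(t) = 4·t et en substituant t = 2, nous trouvons x = 8.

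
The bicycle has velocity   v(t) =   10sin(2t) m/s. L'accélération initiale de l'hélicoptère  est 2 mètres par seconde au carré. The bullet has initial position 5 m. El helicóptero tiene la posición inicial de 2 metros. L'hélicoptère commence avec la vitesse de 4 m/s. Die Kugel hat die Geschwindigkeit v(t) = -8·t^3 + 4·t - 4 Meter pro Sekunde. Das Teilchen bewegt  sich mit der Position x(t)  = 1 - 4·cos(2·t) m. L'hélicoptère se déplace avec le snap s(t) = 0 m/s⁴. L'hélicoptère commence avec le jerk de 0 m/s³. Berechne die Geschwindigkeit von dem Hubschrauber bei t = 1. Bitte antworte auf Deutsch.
Wir müssen unsere Gleichung für den Snap s(t) = 0 3-mal integrieren. Mit ∫s(t)dt und Anwendung von j(0) = 0, finden wir j(t) = 0. Mit ∫j(t)dt und Anwendung von a(0) = 2, finden wir a(t) = 2. Das Integral von der Beschleunigung ist die Geschwindigkeit. Mit v(0) = 4 erhalten wir v(t) = 2·t + 4. Aus der Gleichung für die Geschwindigkeit v(t) = 2·t + 4, setzen wir t = 1 ein und erhalten v = 6.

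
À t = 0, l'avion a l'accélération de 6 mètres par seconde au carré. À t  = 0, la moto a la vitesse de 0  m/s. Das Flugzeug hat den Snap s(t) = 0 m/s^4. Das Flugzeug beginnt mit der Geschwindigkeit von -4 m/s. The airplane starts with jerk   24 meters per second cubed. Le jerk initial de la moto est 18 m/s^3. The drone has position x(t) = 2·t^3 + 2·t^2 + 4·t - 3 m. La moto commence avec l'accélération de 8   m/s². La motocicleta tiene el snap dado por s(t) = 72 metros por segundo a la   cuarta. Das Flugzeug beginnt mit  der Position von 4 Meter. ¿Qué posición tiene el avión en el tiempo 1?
Partiendo del snap s(t) = 0, tomamos 4 antiderivadas. Tomando ∫s(t)dt y aplicando j(0) = 24, encontramos j(t) = 24. Tomando ∫j(t)dt y aplicando a(0) = 6, encontramos a(t) = 24·t + 6. Integrando la aceleración y usando la condición inicial v(0) = -4, obtenemos v(t) = 12·t^2 + 6·t - 4. Tomando ∫v(t)dt y aplicando x(0) = 4, encontramos x(t) = 4·t^3 + 3·t^2 - 4·t + 4. Usando x(t) = 4·t^3 + 3·t^2 - 4·t + 4 y sustituyendo t = 1, encontramos x = 7.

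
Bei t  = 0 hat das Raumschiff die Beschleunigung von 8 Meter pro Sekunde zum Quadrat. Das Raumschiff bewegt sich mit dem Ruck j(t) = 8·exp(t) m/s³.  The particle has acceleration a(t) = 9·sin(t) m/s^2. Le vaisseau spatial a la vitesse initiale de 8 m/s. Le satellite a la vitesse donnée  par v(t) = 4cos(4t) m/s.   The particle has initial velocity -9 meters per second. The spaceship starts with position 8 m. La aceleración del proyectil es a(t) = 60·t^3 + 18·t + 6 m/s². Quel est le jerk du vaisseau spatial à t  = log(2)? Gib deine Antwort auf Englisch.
Using j(t) = 8·exp(t) and substituting t = log(2), we find j = 16.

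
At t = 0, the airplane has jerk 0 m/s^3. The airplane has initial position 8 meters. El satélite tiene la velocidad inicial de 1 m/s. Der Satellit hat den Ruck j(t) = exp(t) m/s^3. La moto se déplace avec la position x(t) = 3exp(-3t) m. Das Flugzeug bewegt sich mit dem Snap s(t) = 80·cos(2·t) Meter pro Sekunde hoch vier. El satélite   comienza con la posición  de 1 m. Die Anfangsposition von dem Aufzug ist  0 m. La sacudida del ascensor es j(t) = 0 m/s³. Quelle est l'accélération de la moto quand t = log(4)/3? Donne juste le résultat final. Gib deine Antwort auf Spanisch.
En t = log(4)/3, a = 27/4.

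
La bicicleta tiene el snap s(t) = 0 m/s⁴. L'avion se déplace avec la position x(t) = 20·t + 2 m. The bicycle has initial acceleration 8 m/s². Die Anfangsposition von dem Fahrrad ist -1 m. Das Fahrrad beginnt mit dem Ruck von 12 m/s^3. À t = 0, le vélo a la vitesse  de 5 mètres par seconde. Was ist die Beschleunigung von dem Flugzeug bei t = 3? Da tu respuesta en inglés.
To solve this, we need to take 2 derivatives of our position equation x(t) = 20·t + 2. Differentiating position, we get velocity: v(t) = 20. The derivative of velocity gives acceleration: a(t) = 0. Using a(t) = 0 and substituting t = 3, we find a = 0.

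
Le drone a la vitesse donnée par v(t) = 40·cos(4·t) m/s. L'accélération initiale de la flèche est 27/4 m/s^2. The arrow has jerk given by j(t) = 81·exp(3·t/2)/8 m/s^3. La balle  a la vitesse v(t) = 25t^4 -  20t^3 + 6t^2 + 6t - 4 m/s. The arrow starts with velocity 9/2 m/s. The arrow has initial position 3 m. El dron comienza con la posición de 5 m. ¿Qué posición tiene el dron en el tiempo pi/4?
Necesitamos integrar nuestra ecuación de la velocidad v(t) = 40·cos(4·t) 1 vez. Tomando ∫v(t)dt y aplicando x(0) = 5, encontramos x(t) = 10·sin(4·t) + 5. Usando x(t) = 10·sin(4·t) + 5 y sustituyendo t = pi/4, encontramos x = 5.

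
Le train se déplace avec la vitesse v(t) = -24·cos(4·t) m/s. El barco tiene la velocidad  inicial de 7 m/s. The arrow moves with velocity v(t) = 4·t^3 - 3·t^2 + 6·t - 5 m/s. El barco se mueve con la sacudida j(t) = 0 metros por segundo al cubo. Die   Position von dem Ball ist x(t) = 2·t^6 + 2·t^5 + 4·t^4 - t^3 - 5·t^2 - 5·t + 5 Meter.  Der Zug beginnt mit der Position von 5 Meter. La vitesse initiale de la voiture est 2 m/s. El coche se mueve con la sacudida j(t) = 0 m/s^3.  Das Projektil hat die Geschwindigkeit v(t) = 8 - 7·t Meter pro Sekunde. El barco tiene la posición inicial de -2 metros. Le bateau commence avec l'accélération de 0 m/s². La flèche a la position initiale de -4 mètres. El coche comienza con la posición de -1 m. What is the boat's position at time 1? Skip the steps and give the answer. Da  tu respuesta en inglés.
The position at t = 1 is x = 5.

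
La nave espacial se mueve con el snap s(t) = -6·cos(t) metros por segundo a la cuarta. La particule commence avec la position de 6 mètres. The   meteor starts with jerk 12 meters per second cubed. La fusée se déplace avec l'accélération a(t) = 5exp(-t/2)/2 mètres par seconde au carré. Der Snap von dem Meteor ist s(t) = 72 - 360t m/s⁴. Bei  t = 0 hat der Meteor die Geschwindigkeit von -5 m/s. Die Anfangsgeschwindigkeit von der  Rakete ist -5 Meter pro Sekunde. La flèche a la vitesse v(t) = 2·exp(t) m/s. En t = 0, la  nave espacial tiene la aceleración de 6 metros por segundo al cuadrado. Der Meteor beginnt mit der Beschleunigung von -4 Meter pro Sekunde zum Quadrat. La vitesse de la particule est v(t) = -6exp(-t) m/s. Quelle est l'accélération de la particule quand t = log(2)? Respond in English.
We must differentiate our velocity equation v(t) = -6·exp(-t) 1 time. Differentiating velocity, we get acceleration: a(t) = 6·exp(-t). Using a(t) = 6·exp(-t) and substituting t = log(2), we find a = 3.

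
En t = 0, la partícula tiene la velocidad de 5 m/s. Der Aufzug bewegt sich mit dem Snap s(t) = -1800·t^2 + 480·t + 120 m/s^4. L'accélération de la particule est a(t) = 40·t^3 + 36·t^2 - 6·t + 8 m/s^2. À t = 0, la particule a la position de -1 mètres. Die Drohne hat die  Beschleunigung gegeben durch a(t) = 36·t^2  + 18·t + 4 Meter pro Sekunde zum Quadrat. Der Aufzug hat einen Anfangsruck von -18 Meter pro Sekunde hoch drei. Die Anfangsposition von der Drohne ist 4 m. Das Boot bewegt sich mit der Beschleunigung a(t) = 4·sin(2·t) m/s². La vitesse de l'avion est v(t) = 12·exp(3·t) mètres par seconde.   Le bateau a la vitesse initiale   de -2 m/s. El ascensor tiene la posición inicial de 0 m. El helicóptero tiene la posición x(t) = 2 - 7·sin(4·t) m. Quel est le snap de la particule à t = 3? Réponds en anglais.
To solve this, we need to take 2 derivatives of our acceleration equation a(t) = 40·t^3 + 36·t^2 - 6·t + 8. Taking d/dt of a(t), we find j(t) = 120·t^2 + 72·t - 6. The derivative of jerk gives snap: s(t) = 240·t + 72. From the given snap equation s(t) = 240·t + 72, we substitute t = 3 to get s = 792.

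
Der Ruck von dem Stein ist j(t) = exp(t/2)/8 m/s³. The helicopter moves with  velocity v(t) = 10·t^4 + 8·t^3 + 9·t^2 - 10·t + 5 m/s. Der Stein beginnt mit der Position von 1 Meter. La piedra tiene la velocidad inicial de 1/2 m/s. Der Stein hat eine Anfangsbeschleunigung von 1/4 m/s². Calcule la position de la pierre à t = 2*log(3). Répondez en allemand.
Ausgehend von dem Ruck j(t) = exp(t/2)/8, nehmen wir 3 Stammfunktionen. Das Integral von dem Ruck ist die Beschleunigung. Mit a(0) = 1/4 erhalten wir a(t) = exp(t/2)/4. Das Integral von der Beschleunigung ist die Geschwindigkeit. Mit v(0) = 1/2 erhalten wir v(t) = exp(t/2)/2. Mit ∫v(t)dt und Anwendung von x(0) = 1, finden wir x(t) = exp(t/2). Mit x(t) = exp(t/2) und Einsetzen von t = 2*log(3), finden wir x = 3.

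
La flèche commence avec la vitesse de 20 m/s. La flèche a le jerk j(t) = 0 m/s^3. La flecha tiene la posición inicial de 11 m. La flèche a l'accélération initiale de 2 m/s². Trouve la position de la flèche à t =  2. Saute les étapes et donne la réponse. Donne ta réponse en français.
À t = 2, x = 55.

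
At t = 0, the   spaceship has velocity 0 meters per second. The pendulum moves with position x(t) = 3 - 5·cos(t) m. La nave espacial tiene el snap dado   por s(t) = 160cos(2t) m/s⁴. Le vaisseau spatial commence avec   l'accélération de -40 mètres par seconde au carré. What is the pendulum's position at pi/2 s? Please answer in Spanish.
Tenemos la posición x(t) = 3 - 5·cos(t). Sustituyendo t = pi/2: x(pi/2) = 3.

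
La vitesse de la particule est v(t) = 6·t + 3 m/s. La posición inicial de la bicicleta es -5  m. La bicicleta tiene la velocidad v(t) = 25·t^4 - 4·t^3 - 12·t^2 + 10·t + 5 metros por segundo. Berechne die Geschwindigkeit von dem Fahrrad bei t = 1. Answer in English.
From the given velocity equation v(t) = 25·t^4 - 4·t^3 - 12·t^2 + 10·t + 5, we substitute t = 1 to get v = 24.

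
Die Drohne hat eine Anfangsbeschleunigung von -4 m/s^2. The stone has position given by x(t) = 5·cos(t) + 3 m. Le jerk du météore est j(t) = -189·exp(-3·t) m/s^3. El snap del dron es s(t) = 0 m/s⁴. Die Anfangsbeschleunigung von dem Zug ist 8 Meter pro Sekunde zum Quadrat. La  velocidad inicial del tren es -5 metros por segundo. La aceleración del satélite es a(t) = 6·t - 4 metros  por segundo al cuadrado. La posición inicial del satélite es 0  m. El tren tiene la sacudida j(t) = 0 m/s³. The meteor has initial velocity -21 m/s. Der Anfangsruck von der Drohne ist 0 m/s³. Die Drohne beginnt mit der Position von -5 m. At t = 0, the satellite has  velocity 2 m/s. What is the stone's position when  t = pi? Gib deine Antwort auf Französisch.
Nous avons la position x(t) = 5·cos(t) + 3. En substituant t = pi: x(pi) = -2.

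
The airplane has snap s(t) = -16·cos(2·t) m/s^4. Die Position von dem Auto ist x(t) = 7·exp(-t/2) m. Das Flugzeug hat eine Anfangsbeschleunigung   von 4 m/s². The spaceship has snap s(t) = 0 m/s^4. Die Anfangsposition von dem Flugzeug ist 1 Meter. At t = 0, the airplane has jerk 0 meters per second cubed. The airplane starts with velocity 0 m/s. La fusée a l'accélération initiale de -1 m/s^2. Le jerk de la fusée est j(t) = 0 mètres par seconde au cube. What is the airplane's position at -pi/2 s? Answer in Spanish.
Para resolver esto, necesitamos tomar 4 integrales de nuestra ecuación del snap s(t) = -16·cos(2·t). La integral del snap es la sacudida. Usando j(0) = 0, obtenemos j(t) = -8·sin(2·t). Integrando la sacudida y usando la condición inicial a(0) = 4, obtenemos a(t) = 4·cos(2·t). Integrando la aceleración y usando la condición inicial v(0) = 0, obtenemos v(t) = 2·sin(2·t). La integral de la velocidad, con x(0) = 1, da la posición: x(t) = 2 - cos(2·t). De la ecuación de la posición x(t) = 2 - cos(2·t), sustituimos t = -pi/2 para obtener x = 3.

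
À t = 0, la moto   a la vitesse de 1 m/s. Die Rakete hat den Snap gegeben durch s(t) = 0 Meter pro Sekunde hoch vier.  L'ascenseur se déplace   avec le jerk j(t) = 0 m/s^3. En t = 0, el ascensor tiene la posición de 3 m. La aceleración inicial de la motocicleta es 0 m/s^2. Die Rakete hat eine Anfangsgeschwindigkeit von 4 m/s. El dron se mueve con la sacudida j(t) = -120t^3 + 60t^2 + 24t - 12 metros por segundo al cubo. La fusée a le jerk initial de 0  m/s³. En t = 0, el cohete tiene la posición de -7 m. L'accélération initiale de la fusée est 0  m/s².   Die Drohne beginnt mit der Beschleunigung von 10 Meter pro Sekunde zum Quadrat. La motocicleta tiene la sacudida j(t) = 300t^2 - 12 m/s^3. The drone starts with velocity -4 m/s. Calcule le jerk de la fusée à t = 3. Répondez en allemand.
Wir müssen unsere Gleichung für den Snap s(t) = 0 1-mal integrieren. Das Integral von dem Snap, mit j(0) = 0, ergibt den Ruck: j(t) = 0. Wir haben den Ruck j(t) = 0. Durch Einsetzen von t = 3: j(3) = 0.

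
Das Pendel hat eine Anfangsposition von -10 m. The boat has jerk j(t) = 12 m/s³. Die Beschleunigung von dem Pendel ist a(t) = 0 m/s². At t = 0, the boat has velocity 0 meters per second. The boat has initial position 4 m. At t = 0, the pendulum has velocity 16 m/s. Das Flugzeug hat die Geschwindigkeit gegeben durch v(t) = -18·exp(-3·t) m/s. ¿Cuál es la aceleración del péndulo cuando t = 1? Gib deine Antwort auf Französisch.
De l'équation de l'accélération a(t) = 0, nous substituons t = 1 pour obtenir a = 0.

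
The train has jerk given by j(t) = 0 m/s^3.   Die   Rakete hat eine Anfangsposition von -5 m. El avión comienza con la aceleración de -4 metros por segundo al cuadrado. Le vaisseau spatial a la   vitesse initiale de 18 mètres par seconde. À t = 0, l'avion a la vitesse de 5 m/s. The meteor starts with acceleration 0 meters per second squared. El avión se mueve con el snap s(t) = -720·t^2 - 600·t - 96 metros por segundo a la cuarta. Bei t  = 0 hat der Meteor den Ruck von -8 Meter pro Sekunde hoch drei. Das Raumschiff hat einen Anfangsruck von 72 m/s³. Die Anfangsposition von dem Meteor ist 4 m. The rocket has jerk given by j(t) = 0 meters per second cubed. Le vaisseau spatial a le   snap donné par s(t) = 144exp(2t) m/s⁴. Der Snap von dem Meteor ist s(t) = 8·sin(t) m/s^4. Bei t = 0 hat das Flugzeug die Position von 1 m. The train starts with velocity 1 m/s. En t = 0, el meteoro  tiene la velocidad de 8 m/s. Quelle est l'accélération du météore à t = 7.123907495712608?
En partant du snap s(t) = 8·sin(t), nous prenons 2 primitives. En prenant ∫s(t)dt et en appliquant j(0) = -8, nous trouvons j(t) = -8·cos(t). La primitive du jerk est l'accélération. En utilisant a(0) = 0, nous obtenons a(t) = -8·sin(t). Nous avons l'accélération a(t) = -8·sin(t). En substituant t = 7.123907495712608: a(7.123907495712608) = -5.96099967793088.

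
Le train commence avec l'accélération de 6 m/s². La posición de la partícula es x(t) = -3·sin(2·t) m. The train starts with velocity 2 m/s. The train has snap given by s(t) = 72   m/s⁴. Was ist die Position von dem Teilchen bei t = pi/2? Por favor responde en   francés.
Nous avons la position x(t) = -3·sin(2·t). En substituant t = pi/2: x(pi/2) = 0.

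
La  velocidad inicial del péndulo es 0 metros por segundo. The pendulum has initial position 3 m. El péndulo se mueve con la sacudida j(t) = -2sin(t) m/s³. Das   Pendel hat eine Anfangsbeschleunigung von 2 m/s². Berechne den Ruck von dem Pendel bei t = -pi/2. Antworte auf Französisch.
En utilisant j(t) = -2·sin(t) et en substituant t = -pi/2, nous trouvons j = 2.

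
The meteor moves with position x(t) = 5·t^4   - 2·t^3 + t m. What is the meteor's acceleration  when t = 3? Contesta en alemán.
Ausgehend von der Position x(t) = 5·t^4 - 2·t^3 + t, nehmen wir 2 Ableitungen. Durch Ableiten von der Position erhalten wir die Geschwindigkeit: v(t) = 20·t^3 - 6·t^2 + 1. Durch Ableiten von der Geschwindigkeit erhalten wir die Beschleunigung: a(t) = 60·t^2 - 12·t. Wir haben die Beschleunigung a(t) = 60·t^2 - 12·t. Durch Einsetzen von t = 3: a(3) = 504.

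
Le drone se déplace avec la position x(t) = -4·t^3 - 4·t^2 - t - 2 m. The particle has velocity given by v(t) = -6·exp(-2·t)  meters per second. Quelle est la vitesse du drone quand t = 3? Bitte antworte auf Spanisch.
Partiendo de la posición x(t) = -4·t^3 - 4·t^2 - t - 2, tomamos 1 derivada. La derivada de la posición da la velocidad: v(t) = -12·t^2 - 8·t - 1. Usando v(t) = -12·t^2 - 8·t - 1 y sustituyendo t = 3, encontramos v = -133.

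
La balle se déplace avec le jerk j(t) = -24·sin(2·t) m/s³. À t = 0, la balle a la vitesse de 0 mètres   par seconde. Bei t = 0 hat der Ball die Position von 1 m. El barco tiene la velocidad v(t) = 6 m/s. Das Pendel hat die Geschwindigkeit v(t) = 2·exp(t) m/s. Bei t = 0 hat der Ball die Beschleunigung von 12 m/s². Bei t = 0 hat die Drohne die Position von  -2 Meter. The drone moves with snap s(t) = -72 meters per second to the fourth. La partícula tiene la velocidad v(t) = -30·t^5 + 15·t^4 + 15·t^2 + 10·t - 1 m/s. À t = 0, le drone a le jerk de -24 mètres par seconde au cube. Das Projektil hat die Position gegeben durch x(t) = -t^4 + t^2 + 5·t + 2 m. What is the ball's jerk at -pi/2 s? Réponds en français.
En utilisant j(t) = -24·sin(2·t) et en substituant t = -pi/2, nous trouvons j = 0.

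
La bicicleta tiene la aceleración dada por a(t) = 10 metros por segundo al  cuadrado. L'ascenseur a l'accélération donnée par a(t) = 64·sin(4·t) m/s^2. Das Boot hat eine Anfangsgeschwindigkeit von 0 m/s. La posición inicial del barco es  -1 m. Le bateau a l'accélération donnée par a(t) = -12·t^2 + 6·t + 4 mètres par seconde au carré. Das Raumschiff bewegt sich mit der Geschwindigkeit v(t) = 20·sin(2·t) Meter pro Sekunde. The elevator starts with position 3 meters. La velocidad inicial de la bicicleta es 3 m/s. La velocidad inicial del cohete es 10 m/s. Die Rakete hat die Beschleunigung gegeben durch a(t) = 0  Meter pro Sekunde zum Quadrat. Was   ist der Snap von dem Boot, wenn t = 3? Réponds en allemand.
Wir müssen unsere Gleichung für die Beschleunigung a(t) = -12·t^2 + 6·t + 4 2-mal ableiten. Mit d/dt von a(t) finden wir j(t) = 6 - 24·t. Die Ableitung von dem Ruck ergibt den Snap: s(t) = -24. Wir haben den Snap s(t) = -24. Durch Einsetzen von t = 3: s(3) = -24.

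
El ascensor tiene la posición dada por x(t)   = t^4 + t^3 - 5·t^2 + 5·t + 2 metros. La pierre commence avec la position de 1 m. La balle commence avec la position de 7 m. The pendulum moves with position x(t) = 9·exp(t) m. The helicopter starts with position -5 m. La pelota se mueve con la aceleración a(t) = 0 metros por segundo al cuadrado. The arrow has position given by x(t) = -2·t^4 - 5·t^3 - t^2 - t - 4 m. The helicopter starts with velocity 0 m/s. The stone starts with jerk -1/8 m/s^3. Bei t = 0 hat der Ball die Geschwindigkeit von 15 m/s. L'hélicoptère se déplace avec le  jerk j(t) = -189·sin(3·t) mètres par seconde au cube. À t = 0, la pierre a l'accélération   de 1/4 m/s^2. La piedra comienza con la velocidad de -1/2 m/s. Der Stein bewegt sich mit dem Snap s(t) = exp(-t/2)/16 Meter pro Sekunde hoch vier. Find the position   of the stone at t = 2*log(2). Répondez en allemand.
Ausgehend von dem Snap s(t) = exp(-t/2)/16, nehmen wir 4 Integrale. Mit ∫s(t)dt und Anwendung von j(0) = -1/8, finden wir j(t) = -exp(-t/2)/8. Die Stammfunktion von dem Ruck ist die Beschleunigung. Mit a(0) = 1/4 erhalten wir a(t) = exp(-t/2)/4. Durch Integration von der Beschleunigung und Verwendung der Anfangsbedingung v(0) = -1/2, erhalten wir v(t) = -exp(-t/2)/2. Die Stammfunktion von der Geschwindigkeit, mit x(0) = 1, ergibt die Position: x(t) = exp(-t/2). Mit x(t) = exp(-t/2) und Einsetzen von t = 2*log(2), finden wir x = 1/2.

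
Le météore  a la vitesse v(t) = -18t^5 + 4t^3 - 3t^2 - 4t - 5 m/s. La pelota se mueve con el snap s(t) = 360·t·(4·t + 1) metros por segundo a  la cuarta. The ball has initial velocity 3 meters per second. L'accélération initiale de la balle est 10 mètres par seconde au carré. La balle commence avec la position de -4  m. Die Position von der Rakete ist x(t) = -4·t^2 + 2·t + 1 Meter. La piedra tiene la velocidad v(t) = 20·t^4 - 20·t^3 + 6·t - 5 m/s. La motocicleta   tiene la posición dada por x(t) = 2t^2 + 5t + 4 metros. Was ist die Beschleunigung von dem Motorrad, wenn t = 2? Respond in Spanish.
Partiendo de la posición x(t) = 2·t^2 + 5·t + 4, tomamos 2 derivadas. Derivando la posición, obtenemos la velocidad: v(t) = 4·t + 5. Derivando la velocidad, obtenemos la aceleración: a(t) = 4. Usando a(t) = 4 y sustituyendo t = 2, encontramos a = 4.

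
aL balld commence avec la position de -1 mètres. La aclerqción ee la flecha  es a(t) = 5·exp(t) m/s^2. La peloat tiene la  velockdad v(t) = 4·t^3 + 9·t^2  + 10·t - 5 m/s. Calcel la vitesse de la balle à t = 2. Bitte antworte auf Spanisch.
De la ecuación de la velocidad v(t) = 4·t^3 + 9·t^2 + 10·t - 5, sustituimos t = 2 para obtener v = 83.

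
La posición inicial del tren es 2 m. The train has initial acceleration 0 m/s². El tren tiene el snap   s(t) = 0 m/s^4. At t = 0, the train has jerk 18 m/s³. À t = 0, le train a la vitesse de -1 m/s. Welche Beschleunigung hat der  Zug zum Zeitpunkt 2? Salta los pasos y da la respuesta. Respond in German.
Die Beschleunigung bei t = 2 ist a = 36.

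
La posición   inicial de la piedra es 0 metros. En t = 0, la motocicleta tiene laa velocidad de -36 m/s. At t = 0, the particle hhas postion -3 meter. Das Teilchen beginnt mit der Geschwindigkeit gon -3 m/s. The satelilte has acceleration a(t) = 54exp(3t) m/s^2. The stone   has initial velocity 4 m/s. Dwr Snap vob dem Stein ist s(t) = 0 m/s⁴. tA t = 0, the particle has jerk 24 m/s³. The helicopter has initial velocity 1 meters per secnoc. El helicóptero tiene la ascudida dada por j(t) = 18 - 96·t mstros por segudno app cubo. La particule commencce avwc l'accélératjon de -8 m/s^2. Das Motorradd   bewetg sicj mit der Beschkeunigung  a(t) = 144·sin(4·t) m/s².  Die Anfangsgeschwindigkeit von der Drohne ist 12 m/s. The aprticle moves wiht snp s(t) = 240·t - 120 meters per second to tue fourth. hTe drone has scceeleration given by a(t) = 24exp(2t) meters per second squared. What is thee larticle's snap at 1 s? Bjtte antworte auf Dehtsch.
Mit s(t) = 240·t - 120 und Einsetzen von t = 1, finden wir s = 120.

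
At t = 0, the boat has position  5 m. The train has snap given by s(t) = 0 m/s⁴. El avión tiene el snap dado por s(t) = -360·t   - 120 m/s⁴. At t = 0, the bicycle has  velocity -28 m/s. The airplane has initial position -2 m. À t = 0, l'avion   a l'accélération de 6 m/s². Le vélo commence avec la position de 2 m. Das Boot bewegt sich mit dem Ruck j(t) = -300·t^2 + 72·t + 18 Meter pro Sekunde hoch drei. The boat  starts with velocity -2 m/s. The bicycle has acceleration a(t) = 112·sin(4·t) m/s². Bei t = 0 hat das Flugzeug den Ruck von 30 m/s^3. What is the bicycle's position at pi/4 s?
We need to integrate our acceleration equation a(t) = 112·sin(4·t) 2 times. Taking ∫a(t)dt and applying v(0) = -28, we find v(t) = -28·cos(4·t). The antiderivative of velocity, with x(0) = 2, gives position: x(t) = 2 - 7·sin(4·t). We have position x(t) = 2 - 7·sin(4·t). Substituting t = pi/4: x(pi/4) = 2.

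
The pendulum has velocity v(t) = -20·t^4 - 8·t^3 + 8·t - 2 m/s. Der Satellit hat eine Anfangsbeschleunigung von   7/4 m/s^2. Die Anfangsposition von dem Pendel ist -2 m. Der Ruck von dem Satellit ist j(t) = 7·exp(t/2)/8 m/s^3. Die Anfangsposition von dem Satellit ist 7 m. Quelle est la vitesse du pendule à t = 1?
Nous avons la vitesse v(t) = -20·t^4 - 8·t^3 + 8·t - 2. En substituant t = 1: v(1) = -22.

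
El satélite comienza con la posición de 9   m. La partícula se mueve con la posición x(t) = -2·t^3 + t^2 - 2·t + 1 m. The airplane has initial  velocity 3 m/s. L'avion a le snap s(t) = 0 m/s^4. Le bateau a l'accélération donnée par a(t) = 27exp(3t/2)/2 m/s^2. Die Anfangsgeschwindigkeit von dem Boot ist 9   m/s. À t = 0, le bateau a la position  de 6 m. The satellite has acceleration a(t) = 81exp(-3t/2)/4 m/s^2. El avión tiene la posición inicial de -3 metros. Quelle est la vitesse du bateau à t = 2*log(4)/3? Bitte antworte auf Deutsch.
Ausgehend von der Beschleunigung a(t) = 27·exp(3·t/2)/2, nehmen wir 1 Stammfunktion. Durch Integration von der Beschleunigung und Verwendung der Anfangsbedingung v(0) = 9, erhalten wir v(t) = 9·exp(3·t/2). Wir haben die Geschwindigkeit v(t) = 9·exp(3·t/2). Durch Einsetzen von t = 2*log(4)/3: v(2*log(4)/3) = 36.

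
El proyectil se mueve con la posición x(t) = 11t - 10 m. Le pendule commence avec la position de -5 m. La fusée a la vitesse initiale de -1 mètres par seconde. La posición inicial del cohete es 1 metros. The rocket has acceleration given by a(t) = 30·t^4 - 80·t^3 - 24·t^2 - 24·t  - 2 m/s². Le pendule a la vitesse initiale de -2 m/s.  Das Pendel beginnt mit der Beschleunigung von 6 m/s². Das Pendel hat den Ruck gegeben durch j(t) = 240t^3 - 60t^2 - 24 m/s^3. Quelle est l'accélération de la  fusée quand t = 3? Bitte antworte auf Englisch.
Using a(t) = 30·t^4 - 80·t^3 - 24·t^2 - 24·t - 2 and substituting t = 3, we find a = -20.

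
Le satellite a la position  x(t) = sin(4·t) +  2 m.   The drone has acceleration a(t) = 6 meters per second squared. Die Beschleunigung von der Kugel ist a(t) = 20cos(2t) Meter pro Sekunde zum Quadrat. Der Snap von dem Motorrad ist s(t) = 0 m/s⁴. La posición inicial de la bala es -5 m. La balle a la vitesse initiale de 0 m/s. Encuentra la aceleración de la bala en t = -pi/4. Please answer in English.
Using a(t) = 20·cos(2·t) and substituting t = -pi/4, we find a = 0.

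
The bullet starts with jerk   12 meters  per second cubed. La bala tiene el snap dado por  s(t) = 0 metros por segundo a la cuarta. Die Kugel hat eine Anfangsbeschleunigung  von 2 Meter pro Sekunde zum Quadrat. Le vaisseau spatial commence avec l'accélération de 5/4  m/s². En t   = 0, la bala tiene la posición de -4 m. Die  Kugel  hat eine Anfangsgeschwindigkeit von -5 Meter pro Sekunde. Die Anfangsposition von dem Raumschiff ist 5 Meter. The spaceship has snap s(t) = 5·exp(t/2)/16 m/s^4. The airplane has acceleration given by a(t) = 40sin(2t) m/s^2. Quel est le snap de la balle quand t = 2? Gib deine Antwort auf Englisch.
Using s(t) = 0 and substituting t = 2, we find s = 0.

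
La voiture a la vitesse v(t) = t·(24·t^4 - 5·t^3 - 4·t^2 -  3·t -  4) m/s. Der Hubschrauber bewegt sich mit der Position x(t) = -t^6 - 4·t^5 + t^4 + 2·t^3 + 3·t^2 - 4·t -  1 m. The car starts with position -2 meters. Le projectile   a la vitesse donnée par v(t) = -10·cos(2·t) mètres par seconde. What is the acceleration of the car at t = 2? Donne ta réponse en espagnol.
Debemos derivar nuestra ecuación de la velocidad v(t) = t·(24·t^4 - 5·t^3 - 4·t^2 - 3·t - 4) 1 vez. Derivando la velocidad, obtenemos la aceleración: a(t) = 24·t^4 - 5·t^3 - 4·t^2 + t·(96·t^3 - 15·t^2 - 8·t - 3) - 3·t - 4. Tenemos la aceleración a(t) = 24·t^4 - 5·t^3 - 4·t^2 + t·(96·t^3 - 15·t^2 - 8·t - 3) - 3·t - 4. Sustituyendo t = 2: a(2) = 1696.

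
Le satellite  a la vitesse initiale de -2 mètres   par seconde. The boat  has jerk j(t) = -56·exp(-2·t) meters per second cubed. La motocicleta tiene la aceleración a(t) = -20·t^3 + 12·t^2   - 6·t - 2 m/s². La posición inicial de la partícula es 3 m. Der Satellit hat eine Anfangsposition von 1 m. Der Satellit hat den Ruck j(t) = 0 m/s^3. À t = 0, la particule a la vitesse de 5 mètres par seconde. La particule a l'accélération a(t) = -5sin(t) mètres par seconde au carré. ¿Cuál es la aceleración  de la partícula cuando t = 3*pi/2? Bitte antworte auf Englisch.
We have acceleration a(t) = -5·sin(t). Substituting t = 3*pi/2: a(3*pi/2) = 5.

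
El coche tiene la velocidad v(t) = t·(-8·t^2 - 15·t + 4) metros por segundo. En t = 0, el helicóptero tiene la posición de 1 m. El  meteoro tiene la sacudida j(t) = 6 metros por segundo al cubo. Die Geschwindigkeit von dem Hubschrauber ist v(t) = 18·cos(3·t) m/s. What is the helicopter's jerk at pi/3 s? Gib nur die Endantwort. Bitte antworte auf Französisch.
j(pi/3) = 162.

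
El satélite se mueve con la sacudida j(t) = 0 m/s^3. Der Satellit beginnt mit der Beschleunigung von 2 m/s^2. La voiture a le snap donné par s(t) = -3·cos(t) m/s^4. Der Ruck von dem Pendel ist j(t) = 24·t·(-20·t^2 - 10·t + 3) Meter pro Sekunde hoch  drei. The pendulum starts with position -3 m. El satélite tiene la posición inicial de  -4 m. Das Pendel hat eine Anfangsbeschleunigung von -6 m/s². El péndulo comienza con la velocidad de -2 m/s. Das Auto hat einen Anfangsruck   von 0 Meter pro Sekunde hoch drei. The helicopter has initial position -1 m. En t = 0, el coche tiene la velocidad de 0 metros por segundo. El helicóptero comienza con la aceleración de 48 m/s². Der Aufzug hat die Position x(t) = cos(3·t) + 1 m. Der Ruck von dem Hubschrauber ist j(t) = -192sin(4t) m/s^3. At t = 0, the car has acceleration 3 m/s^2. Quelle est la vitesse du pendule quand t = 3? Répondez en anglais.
To find the answer, we compute 2 integrals of j(t) = 24·t·(-20·t^2 - 10·t + 3). Integrating jerk and using the initial condition a(0) = -6, we get a(t) = -120·t^4 - 80·t^3 + 36·t^2 - 6. Taking ∫a(t)dt and applying v(0) = -2, we find v(t) = -24·t^5 - 20·t^4 + 12·t^3 - 6·t - 2. Using v(t) = -24·t^5 - 20·t^4 + 12·t^3 - 6·t - 2 and substituting t = 3, we find v = -7148.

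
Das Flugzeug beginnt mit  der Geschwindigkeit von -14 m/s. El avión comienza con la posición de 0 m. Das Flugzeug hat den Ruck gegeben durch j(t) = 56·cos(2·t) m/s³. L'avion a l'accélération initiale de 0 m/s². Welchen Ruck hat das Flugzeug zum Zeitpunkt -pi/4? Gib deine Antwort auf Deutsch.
Wir haben den Ruck j(t) = 56·cos(2·t). Durch Einsetzen von t = -pi/4: j(-pi/4) = 0.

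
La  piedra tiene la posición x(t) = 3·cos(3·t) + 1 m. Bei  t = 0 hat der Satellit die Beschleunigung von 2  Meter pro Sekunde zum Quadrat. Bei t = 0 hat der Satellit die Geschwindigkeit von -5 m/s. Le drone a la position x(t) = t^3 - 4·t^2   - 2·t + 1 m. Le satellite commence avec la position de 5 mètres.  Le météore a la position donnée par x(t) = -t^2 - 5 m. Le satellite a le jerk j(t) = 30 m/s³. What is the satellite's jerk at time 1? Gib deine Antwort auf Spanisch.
De la ecuación de la sacudida j(t) = 30, sustituimos t = 1 para obtener j = 30.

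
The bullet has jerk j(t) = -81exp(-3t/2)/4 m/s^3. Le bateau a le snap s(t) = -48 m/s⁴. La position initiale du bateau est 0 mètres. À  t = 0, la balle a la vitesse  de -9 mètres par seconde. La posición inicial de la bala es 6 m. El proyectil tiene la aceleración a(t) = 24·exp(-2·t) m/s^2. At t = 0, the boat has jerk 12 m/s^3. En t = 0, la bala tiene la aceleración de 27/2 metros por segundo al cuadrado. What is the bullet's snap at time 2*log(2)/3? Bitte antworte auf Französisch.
Nous devons dériver notre équation du jerk j(t) = -81·exp(-3·t/2)/4 1 fois. La dérivée du jerk donne le snap: s(t) = 243·exp(-3·t/2)/8. De l'équation du snap s(t) = 243·exp(-3·t/2)/8, nous substituons t = 2*log(2)/3 pour obtenir s = 243/16.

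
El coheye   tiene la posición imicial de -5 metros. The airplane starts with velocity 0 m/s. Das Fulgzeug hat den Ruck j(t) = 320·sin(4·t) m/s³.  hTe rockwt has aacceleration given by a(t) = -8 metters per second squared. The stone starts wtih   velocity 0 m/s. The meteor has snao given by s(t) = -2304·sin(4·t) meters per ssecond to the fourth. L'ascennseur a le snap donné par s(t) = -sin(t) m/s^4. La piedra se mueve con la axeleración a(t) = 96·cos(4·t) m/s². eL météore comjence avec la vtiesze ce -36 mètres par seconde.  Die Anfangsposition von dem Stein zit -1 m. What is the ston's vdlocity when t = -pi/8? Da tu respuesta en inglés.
Starting from acceleration a(t) = 96·cos(4·t), we take 1 integral. Taking ∫a(t)dt and applying v(0) = 0, we find v(t) = 24·sin(4·t). We have velocity v(t) = 24·sin(4·t). Substituting t = -pi/8: v(-pi/8) = -24.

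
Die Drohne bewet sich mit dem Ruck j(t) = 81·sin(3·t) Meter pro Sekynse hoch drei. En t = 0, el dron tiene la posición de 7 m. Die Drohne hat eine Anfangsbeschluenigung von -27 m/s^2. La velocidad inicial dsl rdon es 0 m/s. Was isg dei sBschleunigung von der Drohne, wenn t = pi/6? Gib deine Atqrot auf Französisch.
En partant du jerk j(t) = 81·sin(3·t), nous prenons 1 intégrale. En prenant ∫j(t)dt et en appliquant a(0) = -27, nous trouvons a(t) = -27·cos(3·t). De l'équation de l'accélération a(t) = -27·cos(3·t), nous substituons t = pi/6 pour obtenir a = 0.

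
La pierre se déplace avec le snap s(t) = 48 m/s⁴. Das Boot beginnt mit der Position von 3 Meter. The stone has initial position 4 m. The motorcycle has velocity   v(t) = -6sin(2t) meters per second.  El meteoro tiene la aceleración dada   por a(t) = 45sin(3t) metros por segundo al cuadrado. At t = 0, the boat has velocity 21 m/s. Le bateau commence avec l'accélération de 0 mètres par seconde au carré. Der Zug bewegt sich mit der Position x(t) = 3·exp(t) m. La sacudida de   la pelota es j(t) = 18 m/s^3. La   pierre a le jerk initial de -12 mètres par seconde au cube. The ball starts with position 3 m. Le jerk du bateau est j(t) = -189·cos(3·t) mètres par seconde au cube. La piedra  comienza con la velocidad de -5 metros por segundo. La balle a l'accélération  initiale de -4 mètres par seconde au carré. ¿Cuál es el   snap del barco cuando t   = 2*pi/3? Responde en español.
Partiendo de la sacudida j(t) = -189·cos(3·t), tomamos 1 derivada. Tomando d/dt de j(t), encontramos s(t) = 567·sin(3·t). De la ecuación del snap s(t) = 567·sin(3·t), sustituimos t = 2*pi/3 para obtener s = 0.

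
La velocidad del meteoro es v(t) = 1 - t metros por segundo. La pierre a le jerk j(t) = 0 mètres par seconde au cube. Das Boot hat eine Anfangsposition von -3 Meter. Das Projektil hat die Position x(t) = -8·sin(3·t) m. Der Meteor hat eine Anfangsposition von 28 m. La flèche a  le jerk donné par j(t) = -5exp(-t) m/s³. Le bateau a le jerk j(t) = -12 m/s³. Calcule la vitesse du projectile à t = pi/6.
En partant de la position x(t) = -8·sin(3·t), nous prenons 1 dérivée. La dérivée de la position donne la vitesse: v(t) = -24·cos(3·t). Nous avons la vitesse v(t) = -24·cos(3·t). En substituant t = pi/6: v(pi/6) = 0.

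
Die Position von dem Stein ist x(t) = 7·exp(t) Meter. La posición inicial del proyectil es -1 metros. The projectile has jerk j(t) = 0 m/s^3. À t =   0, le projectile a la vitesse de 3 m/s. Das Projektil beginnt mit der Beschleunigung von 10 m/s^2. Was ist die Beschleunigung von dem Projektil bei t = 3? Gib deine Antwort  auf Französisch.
Nous devons trouver la primitive de notre équation du jerk j(t) = 0 1 fois. En intégrant le jerk et en utilisant la condition initiale a(0) = 10, nous obtenons a(t) = 10. En utilisant a(t) = 10 et en substituant t = 3, nous trouvons a = 10.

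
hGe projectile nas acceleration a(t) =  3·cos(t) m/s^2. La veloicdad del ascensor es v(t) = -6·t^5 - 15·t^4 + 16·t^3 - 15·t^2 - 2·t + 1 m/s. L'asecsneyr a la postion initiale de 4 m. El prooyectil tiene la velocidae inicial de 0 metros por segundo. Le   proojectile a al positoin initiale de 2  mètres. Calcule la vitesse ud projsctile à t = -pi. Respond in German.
Wir müssen das Integral unserer Gleichung für die Beschleunigung a(t) = 3·cos(t) 1-mal finden. Mit ∫a(t)dt und Anwendung von v(0) = 0, finden wir v(t) = 3·sin(t). Wir haben die Geschwindigkeit v(t) = 3·sin(t). Durch Einsetzen von t = -pi: v(-pi) = 0.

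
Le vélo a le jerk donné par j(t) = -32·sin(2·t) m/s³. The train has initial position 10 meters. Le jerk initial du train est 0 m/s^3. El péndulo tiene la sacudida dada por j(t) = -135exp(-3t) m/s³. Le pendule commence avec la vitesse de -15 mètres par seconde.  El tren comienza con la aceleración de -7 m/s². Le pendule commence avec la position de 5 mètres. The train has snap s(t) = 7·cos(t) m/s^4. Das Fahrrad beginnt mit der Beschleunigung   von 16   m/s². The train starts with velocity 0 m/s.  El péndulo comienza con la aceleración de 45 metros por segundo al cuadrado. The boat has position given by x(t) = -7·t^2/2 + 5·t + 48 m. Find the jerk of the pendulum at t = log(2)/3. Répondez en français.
En utilisant j(t) = -135·exp(-3·t) et en substituant t = log(2)/3, nous trouvons j = -135/2.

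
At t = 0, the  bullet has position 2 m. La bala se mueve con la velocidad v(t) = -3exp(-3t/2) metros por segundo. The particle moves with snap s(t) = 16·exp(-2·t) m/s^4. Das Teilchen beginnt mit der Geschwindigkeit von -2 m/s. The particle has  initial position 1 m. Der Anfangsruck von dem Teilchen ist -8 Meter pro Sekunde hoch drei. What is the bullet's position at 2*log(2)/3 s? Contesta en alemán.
Wir müssen unsere Gleichung für die Geschwindigkeit v(t) = -3·exp(-3·t/2) 1-mal integrieren. Die Stammfunktion von der Geschwindigkeit ist die Position. Mit x(0) = 2 erhalten wir x(t) = 2·exp(-3·t/2). Aus der Gleichung für die Position x(t) = 2·exp(-3·t/2), setzen wir t = 2*log(2)/3 ein und erhalten x = 1.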